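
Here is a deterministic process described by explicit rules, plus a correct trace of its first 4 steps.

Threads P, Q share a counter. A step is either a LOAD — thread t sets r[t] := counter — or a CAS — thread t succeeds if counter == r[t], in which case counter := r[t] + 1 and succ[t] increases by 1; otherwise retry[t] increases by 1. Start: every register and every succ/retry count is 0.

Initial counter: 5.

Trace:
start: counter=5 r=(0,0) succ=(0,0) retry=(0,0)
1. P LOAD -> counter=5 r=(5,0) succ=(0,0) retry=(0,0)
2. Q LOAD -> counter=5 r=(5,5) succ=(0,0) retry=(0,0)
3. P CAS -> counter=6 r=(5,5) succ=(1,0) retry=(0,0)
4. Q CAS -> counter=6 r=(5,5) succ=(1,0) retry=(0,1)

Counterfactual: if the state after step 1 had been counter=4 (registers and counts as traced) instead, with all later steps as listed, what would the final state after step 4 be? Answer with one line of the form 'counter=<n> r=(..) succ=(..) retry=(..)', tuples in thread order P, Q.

counter=5 r=(5,4) succ=(0,1) retry=(1,0)

state after step 1 := counter=4 r=(5,0) succ=(0,0) retry=(0,0)
2. Q LOAD -> counter=4 r=(5,4) succ=(0,0) retry=(0,0)
3. P CAS -> counter=4 r=(5,4) succ=(0,0) retry=(1,0)
4. Q CAS -> counter=5 r=(5,4) succ=(0,1) retry=(1,0)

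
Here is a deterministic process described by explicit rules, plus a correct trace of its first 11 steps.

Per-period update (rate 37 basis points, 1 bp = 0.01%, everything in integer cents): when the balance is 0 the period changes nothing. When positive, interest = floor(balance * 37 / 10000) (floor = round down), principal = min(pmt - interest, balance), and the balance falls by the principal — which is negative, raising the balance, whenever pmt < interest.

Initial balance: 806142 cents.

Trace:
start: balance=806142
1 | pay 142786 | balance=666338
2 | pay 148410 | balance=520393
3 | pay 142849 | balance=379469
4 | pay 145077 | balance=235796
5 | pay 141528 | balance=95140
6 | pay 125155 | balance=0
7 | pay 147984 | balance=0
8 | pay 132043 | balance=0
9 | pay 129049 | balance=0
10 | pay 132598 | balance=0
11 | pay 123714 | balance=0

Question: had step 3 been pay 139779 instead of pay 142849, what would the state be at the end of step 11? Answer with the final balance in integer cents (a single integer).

(re-executing from step 3 with the substitution; state before step 3: balance=520393)
3 | pay 139779 | balance=382539
4 | pay 145077 | balance=238877
5 | pay 141528 | balance=98232
6 | pay 125155 | balance=0
7 | pay 147984 | balance=0
8 | pay 132043 | balance=0
9 | pay 129049 | balance=0
10 | pay 132598 | balance=0
11 | pay 123714 | balance=0

0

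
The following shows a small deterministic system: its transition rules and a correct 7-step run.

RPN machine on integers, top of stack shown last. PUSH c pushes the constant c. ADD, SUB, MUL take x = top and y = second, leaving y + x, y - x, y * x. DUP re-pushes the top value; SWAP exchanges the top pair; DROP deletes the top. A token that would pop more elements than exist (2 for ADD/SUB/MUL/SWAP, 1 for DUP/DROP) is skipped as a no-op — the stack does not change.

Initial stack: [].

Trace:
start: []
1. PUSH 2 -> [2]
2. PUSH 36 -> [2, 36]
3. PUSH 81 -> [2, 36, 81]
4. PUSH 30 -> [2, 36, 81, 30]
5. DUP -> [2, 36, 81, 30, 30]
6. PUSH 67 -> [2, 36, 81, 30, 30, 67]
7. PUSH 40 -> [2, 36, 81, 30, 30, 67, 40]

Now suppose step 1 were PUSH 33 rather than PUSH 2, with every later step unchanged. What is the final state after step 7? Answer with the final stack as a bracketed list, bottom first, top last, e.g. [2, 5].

[33, 36, 81, 30, 30, 67, 40]

(re-executing from step 1 with the substitution; state before step 1: [])
1. PUSH 33 -> [33]
2. PUSH 36 -> [33, 36]
3. PUSH 81 -> [33, 36, 81]
4. PUSH 30 -> [33, 36, 81, 30]
5. DUP -> [33, 36, 81, 30, 30]
6. PUSH 67 -> [33, 36, 81, 30, 30, 67]
7. PUSH 40 -> [33, 36, 81, 30, 30, 67, 40]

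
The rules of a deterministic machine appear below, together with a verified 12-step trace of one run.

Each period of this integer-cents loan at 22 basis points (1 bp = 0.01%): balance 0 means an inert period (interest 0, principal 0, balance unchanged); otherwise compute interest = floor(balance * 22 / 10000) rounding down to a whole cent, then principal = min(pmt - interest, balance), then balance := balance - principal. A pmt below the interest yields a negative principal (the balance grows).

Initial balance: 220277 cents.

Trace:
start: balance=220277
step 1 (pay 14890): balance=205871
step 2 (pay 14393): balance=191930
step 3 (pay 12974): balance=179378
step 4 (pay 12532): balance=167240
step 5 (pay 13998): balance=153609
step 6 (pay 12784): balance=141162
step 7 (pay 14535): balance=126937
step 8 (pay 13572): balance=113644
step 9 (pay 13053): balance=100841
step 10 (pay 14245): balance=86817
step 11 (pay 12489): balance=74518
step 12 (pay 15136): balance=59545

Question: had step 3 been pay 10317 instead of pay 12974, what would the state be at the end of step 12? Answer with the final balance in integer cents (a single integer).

62255

(re-executing from step 3 with the substitution; state before step 3: balance=191930)
step 3 (pay 10317): balance=182035
step 4 (pay 12532): balance=169903
step 5 (pay 13998): balance=156278
step 6 (pay 12784): balance=143837
step 7 (pay 14535): balance=129618
step 8 (pay 13572): balance=116331
step 9 (pay 13053): balance=103533
step 10 (pay 14245): balance=89515
step 11 (pay 12489): balance=77222
step 12 (pay 15136): balance=62255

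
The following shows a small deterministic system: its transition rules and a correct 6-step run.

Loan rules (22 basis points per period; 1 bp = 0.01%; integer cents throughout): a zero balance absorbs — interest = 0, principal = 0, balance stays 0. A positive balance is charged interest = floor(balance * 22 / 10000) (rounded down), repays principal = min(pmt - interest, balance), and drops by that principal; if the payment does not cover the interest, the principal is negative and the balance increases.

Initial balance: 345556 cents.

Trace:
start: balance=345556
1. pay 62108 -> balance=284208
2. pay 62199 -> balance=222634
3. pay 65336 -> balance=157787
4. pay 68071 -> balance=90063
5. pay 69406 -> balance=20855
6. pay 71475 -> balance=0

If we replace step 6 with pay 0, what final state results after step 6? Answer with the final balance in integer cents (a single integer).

(re-executing from step 6 with the substitution; state before step 6: balance=20855)
6. pay 0 -> balance=20900

20900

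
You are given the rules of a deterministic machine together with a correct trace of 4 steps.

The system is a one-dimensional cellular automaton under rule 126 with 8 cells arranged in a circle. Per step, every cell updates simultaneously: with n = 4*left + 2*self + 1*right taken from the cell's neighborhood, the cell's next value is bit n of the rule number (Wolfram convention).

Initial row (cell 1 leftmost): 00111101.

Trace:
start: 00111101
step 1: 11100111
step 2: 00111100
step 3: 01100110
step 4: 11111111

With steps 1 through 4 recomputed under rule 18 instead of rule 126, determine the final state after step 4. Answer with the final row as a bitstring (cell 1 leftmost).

00001100

(re-executing steps 1..4 under rule 18; state before step 1: 00111101)
step 1: 11000000
step 2: 00100001
step 3: 11010010
step 4: 00001100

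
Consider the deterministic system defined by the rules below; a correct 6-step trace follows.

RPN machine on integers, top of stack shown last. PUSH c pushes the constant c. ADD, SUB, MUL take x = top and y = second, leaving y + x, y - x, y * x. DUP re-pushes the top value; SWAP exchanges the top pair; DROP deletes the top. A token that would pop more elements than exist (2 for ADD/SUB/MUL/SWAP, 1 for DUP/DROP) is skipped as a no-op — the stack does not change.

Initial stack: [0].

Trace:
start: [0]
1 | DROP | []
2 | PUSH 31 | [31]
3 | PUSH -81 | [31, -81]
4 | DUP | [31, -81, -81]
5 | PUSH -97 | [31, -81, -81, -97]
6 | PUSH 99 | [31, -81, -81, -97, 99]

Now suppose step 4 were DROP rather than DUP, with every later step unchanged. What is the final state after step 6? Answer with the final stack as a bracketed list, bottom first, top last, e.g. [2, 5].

(re-executing from step 4 with the substitution; state before step 4: [31, -81])
4 | DROP | [31]
5 | PUSH -97 | [31, -97]
6 | PUSH 99 | [31, -97, 99]

[31, -97, 99]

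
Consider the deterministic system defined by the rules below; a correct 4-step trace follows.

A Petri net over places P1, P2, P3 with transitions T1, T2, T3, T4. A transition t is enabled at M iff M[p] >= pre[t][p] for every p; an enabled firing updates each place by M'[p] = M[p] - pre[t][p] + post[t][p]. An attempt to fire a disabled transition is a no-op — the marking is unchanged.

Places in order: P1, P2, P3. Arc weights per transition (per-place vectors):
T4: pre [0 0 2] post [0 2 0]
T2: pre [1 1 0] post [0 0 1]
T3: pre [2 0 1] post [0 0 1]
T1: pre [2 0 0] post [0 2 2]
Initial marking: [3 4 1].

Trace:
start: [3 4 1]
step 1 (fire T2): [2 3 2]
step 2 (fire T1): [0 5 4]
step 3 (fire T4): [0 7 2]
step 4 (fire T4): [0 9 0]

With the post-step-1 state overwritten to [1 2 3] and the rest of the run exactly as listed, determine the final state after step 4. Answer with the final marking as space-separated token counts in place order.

1 4 1

state after step 1 := [1 2 3]
step 2 (fire T1): [1 2 3]
step 3 (fire T4): [1 4 1]
step 4 (fire T4): [1 4 1]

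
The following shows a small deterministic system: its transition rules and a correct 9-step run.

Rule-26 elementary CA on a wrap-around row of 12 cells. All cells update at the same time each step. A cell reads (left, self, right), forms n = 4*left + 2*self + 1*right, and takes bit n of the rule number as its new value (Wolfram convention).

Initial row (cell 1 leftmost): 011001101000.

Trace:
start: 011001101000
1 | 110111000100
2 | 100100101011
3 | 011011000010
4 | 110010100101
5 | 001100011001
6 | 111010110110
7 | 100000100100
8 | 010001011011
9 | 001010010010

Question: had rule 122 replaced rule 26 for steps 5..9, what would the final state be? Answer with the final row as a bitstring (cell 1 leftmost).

(re-executing steps 5..9 under rule 122; state before step 5: 110010100101)
5 | 011101011011
6 | 110110111111
7 | 011111100000
8 | 110000110000
9 | 111001111001

111001111001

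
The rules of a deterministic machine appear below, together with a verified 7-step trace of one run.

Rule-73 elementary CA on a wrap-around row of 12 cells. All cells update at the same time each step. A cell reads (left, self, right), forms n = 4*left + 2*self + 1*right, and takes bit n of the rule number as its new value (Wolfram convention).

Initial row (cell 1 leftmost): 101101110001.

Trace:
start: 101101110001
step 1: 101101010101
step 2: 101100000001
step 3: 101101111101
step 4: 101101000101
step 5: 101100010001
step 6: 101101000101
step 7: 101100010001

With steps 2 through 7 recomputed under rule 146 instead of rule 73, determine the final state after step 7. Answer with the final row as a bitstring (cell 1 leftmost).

(re-executing steps 2..7 under rule 146; state before step 2: 101101010101)
step 2: 000000000000
step 3: 000000000000
step 4: 000000000000
step 5: 000000000000
step 6: 000000000000
step 7: 000000000000

000000000000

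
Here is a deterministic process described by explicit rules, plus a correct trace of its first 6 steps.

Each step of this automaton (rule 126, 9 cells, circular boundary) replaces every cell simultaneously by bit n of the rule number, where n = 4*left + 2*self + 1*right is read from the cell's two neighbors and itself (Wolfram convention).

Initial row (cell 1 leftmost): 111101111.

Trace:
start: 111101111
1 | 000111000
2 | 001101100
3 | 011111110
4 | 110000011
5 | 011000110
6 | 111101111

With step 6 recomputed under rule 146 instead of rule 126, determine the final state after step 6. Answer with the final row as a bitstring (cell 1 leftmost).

100101001

(re-executing step 6 under rule 146; state before step 6: 011000110)
6 | 100101001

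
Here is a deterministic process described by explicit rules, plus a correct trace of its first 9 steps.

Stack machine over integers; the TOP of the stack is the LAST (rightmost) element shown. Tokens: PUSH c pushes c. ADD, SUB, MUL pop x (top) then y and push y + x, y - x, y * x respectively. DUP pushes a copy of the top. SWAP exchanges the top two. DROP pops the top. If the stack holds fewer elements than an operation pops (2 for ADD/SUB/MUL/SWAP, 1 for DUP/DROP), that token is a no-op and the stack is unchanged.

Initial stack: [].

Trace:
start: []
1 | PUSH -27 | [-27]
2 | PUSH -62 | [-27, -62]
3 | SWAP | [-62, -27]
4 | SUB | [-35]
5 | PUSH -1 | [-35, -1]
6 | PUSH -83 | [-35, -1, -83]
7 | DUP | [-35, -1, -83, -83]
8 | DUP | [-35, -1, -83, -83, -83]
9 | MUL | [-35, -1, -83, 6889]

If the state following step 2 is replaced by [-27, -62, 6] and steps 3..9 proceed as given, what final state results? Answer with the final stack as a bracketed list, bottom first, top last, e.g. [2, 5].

[-27, 68, -1, -83, 6889]

state after step 2 := [-27, -62, 6]
3 | SWAP | [-27, 6, -62]
4 | SUB | [-27, 68]
5 | PUSH -1 | [-27, 68, -1]
6 | PUSH -83 | [-27, 68, -1, -83]
7 | DUP | [-27, 68, -1, -83, -83]
8 | DUP | [-27, 68, -1, -83, -83, -83]
9 | MUL | [-27, 68, -1, -83, 6889]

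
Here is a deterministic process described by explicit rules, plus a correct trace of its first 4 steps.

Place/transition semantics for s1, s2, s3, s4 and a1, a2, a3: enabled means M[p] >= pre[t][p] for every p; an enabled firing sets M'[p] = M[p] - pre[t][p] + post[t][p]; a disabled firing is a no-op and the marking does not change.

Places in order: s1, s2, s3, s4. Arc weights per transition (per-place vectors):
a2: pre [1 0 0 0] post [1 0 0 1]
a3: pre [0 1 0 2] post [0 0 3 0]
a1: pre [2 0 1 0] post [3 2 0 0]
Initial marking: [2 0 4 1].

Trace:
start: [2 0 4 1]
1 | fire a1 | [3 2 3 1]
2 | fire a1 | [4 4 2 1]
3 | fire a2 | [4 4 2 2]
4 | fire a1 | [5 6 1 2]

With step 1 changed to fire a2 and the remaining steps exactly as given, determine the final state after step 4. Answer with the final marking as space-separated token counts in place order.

(re-executing from step 1 with the substitution; state before step 1: [2 0 4 1])
1 | fire a2 | [2 0 4 2]
2 | fire a1 | [3 2 3 2]
3 | fire a2 | [3 2 3 3]
4 | fire a1 | [4 4 2 3]

4 4 2 3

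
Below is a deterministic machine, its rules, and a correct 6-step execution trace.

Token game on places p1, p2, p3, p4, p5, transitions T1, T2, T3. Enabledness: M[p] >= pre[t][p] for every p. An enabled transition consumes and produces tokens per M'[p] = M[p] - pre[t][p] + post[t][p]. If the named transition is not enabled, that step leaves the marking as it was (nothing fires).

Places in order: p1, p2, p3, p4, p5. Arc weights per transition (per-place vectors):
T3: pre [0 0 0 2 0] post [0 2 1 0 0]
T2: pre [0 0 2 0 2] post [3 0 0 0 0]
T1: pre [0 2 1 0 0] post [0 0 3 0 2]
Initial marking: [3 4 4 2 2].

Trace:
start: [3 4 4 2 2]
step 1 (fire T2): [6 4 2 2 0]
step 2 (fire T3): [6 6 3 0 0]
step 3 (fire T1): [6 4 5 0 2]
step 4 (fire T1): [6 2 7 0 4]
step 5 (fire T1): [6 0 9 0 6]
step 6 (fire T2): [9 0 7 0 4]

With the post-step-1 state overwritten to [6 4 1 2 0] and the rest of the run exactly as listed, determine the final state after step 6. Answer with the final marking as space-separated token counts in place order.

state after step 1 := [6 4 1 2 0]
step 2 (fire T3): [6 6 2 0 0]
step 3 (fire T1): [6 4 4 0 2]
step 4 (fire T1): [6 2 6 0 4]
step 5 (fire T1): [6 0 8 0 6]
step 6 (fire T2): [9 0 6 0 4]

9 0 6 0 4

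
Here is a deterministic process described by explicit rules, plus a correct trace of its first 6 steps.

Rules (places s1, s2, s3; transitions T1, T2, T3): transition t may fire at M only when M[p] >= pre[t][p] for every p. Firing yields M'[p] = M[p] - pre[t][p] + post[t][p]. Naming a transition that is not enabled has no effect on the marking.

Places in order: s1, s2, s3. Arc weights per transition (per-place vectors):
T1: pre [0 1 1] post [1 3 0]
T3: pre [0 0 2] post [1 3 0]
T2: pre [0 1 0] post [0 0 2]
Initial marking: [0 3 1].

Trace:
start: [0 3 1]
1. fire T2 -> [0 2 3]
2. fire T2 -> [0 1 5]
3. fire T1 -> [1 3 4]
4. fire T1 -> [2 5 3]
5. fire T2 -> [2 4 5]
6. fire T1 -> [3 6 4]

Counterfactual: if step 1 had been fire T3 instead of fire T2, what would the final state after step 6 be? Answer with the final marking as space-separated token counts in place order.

(re-executing from step 1 with the substitution; state before step 1: [0 3 1])
1. fire T3 -> [0 3 1]
2. fire T2 -> [0 2 3]
3. fire T1 -> [1 4 2]
4. fire T1 -> [2 6 1]
5. fire T2 -> [2 5 3]
6. fire T1 -> [3 7 2]

3 7 2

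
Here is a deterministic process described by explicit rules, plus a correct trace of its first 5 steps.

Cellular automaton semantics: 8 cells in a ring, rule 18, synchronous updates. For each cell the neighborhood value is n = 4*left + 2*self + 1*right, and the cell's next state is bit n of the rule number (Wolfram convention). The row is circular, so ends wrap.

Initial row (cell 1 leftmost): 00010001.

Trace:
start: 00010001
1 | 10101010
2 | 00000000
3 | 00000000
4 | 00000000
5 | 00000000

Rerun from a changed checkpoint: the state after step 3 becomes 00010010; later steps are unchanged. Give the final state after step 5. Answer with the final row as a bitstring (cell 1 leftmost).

11000000

state after step 3 := 00010010
4 | 00101101
5 | 11000000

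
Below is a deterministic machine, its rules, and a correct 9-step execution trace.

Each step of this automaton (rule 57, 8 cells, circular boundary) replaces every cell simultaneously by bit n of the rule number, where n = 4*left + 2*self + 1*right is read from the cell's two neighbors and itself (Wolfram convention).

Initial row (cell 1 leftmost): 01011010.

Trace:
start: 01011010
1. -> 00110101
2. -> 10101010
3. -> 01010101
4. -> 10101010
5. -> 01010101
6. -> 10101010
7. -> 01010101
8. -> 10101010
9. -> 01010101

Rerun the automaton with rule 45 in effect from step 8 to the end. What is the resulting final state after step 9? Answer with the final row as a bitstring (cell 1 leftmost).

00000000

(re-executing steps 8..9 under rule 45; state before step 8: 01010101)
8. -> 11111111
9. -> 00000000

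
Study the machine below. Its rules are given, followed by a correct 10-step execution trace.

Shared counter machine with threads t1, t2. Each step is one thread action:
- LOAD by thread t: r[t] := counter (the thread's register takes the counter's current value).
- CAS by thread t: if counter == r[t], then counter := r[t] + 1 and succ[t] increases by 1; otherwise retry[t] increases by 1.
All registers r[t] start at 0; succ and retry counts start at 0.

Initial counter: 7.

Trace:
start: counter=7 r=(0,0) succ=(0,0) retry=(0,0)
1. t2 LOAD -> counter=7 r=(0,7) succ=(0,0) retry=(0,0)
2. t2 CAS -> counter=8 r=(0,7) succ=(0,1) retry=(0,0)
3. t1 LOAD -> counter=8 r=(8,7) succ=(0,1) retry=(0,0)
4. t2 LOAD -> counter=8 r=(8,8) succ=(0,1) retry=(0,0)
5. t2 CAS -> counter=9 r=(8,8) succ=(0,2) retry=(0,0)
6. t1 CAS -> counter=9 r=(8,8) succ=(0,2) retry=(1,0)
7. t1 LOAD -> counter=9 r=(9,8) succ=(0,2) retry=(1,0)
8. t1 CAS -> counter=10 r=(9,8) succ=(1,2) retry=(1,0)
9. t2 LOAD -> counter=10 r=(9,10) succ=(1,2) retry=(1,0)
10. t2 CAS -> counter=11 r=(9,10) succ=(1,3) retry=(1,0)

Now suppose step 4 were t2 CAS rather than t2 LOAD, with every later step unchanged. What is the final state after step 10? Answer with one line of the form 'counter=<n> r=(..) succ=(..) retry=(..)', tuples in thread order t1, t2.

(re-executing from step 4 with the substitution; state before step 4: counter=8 r=(8,7) succ=(0,1) retry=(0,0))
4. t2 CAS -> counter=8 r=(8,7) succ=(0,1) retry=(0,1)
5. t2 CAS -> counter=8 r=(8,7) succ=(0,1) retry=(0,2)
6. t1 CAS -> counter=9 r=(8,7) succ=(1,1) retry=(0,2)
7. t1 LOAD -> counter=9 r=(9,7) succ=(1,1) retry=(0,2)
8. t1 CAS -> counter=10 r=(9,7) succ=(2,1) retry=(0,2)
9. t2 LOAD -> counter=10 r=(9,10) succ=(2,1) retry=(0,2)
10. t2 CAS -> counter=11 r=(9,10) succ=(2,2) retry=(0,2)

counter=11 r=(9,10) succ=(2,2) retry=(0,2)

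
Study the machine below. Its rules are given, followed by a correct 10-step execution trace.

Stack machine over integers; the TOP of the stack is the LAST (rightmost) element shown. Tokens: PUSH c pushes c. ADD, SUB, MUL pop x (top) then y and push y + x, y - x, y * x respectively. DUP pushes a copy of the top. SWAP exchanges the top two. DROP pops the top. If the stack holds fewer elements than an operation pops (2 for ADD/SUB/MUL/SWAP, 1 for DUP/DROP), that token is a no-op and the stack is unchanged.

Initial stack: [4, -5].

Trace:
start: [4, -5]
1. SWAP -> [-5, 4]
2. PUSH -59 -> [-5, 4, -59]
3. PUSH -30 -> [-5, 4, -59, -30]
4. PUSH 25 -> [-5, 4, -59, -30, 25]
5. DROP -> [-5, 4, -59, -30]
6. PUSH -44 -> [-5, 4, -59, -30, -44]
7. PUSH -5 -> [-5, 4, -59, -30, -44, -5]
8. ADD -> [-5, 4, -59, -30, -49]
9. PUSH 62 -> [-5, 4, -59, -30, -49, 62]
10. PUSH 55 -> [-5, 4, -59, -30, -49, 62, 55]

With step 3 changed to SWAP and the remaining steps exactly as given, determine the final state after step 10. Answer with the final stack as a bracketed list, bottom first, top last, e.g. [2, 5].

(re-executing from step 3 with the substitution; state before step 3: [-5, 4, -59])
3. SWAP -> [-5, -59, 4]
4. PUSH 25 -> [-5, -59, 4, 25]
5. DROP -> [-5, -59, 4]
6. PUSH -44 -> [-5, -59, 4, -44]
7. PUSH -5 -> [-5, -59, 4, -44, -5]
8. ADD -> [-5, -59, 4, -49]
9. PUSH 62 -> [-5, -59, 4, -49, 62]
10. PUSH 55 -> [-5, -59, 4, -49, 62, 55]

[-5, -59, 4, -49, 62, 55]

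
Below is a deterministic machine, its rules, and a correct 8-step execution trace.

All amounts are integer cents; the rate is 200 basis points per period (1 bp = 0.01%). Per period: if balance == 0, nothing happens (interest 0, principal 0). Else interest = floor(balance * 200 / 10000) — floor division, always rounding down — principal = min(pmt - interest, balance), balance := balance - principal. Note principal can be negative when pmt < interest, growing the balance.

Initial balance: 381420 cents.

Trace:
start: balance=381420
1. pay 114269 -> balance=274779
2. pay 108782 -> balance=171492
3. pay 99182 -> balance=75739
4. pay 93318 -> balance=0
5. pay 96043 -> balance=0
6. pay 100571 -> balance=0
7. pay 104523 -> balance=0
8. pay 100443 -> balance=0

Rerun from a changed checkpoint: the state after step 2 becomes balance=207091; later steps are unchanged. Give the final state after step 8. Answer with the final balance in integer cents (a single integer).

state after step 2 := balance=207091
3. pay 99182 -> balance=112050
4. pay 93318 -> balance=20973
5. pay 96043 -> balance=0
6. pay 100571 -> balance=0
7. pay 104523 -> balance=0
8. pay 100443 -> balance=0

0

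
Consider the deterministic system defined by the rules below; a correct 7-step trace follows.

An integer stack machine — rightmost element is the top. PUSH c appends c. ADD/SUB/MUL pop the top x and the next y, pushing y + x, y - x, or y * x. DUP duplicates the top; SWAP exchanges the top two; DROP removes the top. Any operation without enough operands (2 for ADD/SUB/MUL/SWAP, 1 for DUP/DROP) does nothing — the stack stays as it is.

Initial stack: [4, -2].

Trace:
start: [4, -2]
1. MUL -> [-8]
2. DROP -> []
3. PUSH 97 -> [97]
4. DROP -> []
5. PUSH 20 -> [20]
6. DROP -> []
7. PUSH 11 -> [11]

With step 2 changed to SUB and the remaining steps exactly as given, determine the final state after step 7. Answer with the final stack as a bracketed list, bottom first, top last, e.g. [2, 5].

(re-executing from step 2 with the substitution; state before step 2: [-8])
2. SUB -> [-8]
3. PUSH 97 -> [-8, 97]
4. DROP -> [-8]
5. PUSH 20 -> [-8, 20]
6. DROP -> [-8]
7. PUSH 11 -> [-8, 11]

[-8, 11]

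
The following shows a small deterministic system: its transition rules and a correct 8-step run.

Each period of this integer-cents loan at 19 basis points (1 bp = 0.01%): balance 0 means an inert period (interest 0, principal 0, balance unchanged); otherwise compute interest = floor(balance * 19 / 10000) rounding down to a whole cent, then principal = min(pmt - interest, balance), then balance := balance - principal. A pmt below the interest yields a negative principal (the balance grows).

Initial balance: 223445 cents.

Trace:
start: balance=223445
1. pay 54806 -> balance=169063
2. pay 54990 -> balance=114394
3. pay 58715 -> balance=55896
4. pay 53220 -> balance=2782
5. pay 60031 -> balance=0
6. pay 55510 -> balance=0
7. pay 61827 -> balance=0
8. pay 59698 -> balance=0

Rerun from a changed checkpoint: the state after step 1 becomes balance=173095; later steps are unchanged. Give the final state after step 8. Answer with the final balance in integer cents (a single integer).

state after step 1 := balance=173095
2. pay 54990 -> balance=118433
3. pay 58715 -> balance=59943
4. pay 53220 -> balance=6836
5. pay 60031 -> balance=0
6. pay 55510 -> balance=0
7. pay 61827 -> balance=0
8. pay 59698 -> balance=0

0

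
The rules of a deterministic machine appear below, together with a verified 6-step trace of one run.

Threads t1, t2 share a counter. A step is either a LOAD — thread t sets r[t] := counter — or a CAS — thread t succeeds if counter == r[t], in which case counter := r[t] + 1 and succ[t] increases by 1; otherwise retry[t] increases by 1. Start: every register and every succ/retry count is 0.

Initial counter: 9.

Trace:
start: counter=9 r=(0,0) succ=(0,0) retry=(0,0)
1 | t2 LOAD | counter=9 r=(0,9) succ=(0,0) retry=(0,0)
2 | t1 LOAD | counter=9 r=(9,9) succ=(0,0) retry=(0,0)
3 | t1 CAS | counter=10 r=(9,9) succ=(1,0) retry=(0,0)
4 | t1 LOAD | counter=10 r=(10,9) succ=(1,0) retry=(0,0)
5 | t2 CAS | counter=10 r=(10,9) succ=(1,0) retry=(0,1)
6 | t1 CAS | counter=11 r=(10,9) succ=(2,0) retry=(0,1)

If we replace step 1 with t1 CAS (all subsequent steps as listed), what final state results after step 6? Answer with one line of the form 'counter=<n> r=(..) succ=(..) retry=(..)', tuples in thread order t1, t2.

(re-executing from step 1 with the substitution; state before step 1: counter=9 r=(0,0) succ=(0,0) retry=(0,0))
1 | t1 CAS | counter=9 r=(0,0) succ=(0,0) retry=(1,0)
2 | t1 LOAD | counter=9 r=(9,0) succ=(0,0) retry=(1,0)
3 | t1 CAS | counter=10 r=(9,0) succ=(1,0) retry=(1,0)
4 | t1 LOAD | counter=10 r=(10,0) succ=(1,0) retry=(1,0)
5 | t2 CAS | counter=10 r=(10,0) succ=(1,0) retry=(1,1)
6 | t1 CAS | counter=11 r=(10,0) succ=(2,0) retry=(1,1)

counter=11 r=(10,0) succ=(2,0) retry=(1,1)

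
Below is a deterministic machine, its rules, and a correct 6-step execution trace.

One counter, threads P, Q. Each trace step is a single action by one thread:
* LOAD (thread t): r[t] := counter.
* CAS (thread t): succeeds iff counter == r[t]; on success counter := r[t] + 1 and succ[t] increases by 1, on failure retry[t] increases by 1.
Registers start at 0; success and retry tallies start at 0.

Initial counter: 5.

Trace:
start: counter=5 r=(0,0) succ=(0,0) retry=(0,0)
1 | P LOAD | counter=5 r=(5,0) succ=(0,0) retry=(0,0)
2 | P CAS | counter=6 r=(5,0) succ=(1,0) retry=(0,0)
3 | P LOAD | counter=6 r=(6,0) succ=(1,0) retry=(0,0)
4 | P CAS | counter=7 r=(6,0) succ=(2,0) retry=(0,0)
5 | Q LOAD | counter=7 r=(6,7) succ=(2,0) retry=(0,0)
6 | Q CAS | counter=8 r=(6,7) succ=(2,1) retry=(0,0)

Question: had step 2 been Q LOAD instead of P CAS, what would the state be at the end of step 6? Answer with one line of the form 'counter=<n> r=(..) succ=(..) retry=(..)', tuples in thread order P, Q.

(re-executing from step 2 with the substitution; state before step 2: counter=5 r=(5,0) succ=(0,0) retry=(0,0))
2 | Q LOAD | counter=5 r=(5,5) succ=(0,0) retry=(0,0)
3 | P LOAD | counter=5 r=(5,5) succ=(0,0) retry=(0,0)
4 | P CAS | counter=6 r=(5,5) succ=(1,0) retry=(0,0)
5 | Q LOAD | counter=6 r=(5,6) succ=(1,0) retry=(0,0)
6 | Q CAS | counter=7 r=(5,6) succ=(1,1) retry=(0,0)

counter=7 r=(5,6) succ=(1,1) retry=(0,0)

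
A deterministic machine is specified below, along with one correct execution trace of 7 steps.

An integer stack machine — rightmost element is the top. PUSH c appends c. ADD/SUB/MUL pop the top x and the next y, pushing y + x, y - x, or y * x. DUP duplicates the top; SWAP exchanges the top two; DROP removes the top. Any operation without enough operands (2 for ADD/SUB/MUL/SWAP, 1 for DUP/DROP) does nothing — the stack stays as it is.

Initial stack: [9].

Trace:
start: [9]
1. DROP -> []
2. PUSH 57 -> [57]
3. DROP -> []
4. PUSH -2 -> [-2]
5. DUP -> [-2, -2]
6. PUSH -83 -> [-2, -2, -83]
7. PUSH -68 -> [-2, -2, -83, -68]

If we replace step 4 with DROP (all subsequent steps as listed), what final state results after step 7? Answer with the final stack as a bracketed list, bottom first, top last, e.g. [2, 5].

[-83, -68]

(re-executing from step 4 with the substitution; state before step 4: [])
4. DROP -> []
5. DUP -> []
6. PUSH -83 -> [-83]
7. PUSH -68 -> [-83, -68]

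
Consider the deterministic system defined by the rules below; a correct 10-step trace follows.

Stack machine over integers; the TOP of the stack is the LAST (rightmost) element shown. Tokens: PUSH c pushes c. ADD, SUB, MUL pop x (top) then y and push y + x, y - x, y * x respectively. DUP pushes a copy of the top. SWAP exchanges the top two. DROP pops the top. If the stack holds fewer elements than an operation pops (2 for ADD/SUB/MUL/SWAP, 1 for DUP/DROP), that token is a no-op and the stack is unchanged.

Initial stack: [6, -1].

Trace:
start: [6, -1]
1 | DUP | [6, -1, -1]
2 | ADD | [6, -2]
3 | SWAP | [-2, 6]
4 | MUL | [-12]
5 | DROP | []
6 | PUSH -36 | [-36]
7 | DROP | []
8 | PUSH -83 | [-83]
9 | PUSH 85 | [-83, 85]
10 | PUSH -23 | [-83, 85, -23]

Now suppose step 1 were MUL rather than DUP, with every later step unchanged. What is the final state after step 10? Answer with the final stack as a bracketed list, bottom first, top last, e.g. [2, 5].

[-83, 85, -23]

(re-executing from step 1 with the substitution; state before step 1: [6, -1])
1 | MUL | [-6]
2 | ADD | [-6]
3 | SWAP | [-6]
4 | MUL | [-6]
5 | DROP | []
6 | PUSH -36 | [-36]
7 | DROP | []
8 | PUSH -83 | [-83]
9 | PUSH 85 | [-83, 85]
10 | PUSH -23 | [-83, 85, -23]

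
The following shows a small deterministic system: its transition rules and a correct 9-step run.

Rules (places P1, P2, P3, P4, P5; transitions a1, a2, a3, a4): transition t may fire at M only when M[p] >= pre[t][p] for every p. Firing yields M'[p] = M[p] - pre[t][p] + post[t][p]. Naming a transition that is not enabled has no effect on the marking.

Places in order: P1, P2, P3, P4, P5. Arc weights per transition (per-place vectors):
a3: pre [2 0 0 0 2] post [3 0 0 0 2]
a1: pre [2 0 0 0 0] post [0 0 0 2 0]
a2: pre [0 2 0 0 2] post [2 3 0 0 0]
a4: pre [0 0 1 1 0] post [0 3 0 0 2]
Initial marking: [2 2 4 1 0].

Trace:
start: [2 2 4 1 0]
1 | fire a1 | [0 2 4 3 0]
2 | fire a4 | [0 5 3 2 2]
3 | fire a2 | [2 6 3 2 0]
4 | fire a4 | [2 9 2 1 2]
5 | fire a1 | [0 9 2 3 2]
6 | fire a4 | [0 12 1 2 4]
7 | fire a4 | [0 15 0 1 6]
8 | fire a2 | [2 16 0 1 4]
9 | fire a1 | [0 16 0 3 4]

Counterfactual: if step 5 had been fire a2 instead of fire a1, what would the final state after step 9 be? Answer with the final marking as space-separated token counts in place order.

(re-executing from step 5 with the substitution; state before step 5: [2 9 2 1 2])
5 | fire a2 | [4 10 2 1 0]
6 | fire a4 | [4 13 1 0 2]
7 | fire a4 | [4 13 1 0 2]
8 | fire a2 | [6 14 1 0 0]
9 | fire a1 | [4 14 1 2 0]

4 14 1 2 0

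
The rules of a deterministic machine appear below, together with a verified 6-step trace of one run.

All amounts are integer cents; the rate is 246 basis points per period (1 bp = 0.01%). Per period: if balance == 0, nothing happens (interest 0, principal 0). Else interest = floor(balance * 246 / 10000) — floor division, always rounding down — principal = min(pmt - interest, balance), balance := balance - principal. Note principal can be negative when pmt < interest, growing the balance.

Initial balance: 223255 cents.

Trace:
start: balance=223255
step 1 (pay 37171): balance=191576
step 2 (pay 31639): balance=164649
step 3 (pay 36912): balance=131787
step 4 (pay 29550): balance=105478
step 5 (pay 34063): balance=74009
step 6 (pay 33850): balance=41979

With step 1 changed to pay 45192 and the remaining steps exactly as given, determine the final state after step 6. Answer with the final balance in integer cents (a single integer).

32923

(re-executing from step 1 with the substitution; state before step 1: balance=223255)
step 1 (pay 45192): balance=183555
step 2 (pay 31639): balance=156431
step 3 (pay 36912): balance=123367
step 4 (pay 29550): balance=96851
step 5 (pay 34063): balance=65170
step 6 (pay 33850): balance=32923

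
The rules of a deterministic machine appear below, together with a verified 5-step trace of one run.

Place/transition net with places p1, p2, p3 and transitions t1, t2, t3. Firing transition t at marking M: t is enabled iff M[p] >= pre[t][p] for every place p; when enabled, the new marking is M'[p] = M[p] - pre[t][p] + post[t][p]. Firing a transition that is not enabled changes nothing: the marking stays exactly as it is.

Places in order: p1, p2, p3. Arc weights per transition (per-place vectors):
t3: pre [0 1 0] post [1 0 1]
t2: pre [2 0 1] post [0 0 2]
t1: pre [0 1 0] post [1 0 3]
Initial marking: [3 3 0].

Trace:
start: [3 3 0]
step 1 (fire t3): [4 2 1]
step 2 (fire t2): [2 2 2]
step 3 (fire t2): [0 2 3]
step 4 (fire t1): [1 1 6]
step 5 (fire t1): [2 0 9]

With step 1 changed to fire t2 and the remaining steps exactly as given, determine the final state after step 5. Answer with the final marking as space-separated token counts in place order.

5 1 6

(re-executing from step 1 with the substitution; state before step 1: [3 3 0])
step 1 (fire t2): [3 3 0]
step 2 (fire t2): [3 3 0]
step 3 (fire t2): [3 3 0]
step 4 (fire t1): [4 2 3]
step 5 (fire t1): [5 1 6]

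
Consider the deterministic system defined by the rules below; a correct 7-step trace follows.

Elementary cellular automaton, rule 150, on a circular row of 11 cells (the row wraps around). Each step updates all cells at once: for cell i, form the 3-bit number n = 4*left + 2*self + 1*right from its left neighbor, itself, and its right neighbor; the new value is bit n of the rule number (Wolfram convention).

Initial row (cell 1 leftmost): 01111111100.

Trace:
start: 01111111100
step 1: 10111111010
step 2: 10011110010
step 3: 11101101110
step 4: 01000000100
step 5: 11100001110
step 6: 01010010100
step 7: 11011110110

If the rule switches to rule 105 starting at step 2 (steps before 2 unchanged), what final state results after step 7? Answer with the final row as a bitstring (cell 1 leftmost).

(re-executing steps 2..7 under rule 105; state before step 2: 10111111010)
step 2: 01100001101
step 3: 11101101110
step 4: 10111111011
step 5: 11100001110
step 6: 10101101011
step 7: 11011110110

11011110110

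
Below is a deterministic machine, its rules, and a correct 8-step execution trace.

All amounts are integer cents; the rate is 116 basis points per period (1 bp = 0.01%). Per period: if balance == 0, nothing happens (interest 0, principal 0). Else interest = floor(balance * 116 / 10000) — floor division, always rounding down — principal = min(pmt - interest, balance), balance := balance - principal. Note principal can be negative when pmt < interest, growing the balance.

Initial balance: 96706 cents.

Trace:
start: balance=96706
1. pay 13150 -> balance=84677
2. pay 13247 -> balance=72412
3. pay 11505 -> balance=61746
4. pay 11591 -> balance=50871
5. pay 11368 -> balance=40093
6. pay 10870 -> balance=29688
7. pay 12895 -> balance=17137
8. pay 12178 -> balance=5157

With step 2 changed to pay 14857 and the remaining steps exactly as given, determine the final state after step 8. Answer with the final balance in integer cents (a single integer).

3430

(re-executing from step 2 with the substitution; state before step 2: balance=84677)
2. pay 14857 -> balance=70802
3. pay 11505 -> balance=60118
4. pay 11591 -> balance=49224
5. pay 11368 -> balance=38426
6. pay 10870 -> balance=28001
7. pay 12895 -> balance=15430
8. pay 12178 -> balance=3430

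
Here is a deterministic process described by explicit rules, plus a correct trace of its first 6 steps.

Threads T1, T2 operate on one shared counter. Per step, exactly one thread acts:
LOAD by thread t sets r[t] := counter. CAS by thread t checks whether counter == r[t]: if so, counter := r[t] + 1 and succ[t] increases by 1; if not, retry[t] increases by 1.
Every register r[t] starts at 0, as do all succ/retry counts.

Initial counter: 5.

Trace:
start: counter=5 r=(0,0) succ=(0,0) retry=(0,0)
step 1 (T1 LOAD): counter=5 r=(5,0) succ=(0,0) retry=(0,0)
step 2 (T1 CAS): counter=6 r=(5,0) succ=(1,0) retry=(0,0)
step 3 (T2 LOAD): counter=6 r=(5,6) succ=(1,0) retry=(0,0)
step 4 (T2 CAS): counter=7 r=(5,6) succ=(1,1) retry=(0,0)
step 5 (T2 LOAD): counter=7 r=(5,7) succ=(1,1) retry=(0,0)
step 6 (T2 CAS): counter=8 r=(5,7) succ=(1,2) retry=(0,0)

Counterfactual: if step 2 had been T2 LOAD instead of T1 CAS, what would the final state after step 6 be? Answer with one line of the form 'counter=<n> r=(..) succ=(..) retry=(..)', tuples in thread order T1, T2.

(re-executing from step 2 with the substitution; state before step 2: counter=5 r=(5,0) succ=(0,0) retry=(0,0))
step 2 (T2 LOAD): counter=5 r=(5,5) succ=(0,0) retry=(0,0)
step 3 (T2 LOAD): counter=5 r=(5,5) succ=(0,0) retry=(0,0)
step 4 (T2 CAS): counter=6 r=(5,5) succ=(0,1) retry=(0,0)
step 5 (T2 LOAD): counter=6 r=(5,6) succ=(0,1) retry=(0,0)
step 6 (T2 CAS): counter=7 r=(5,6) succ=(0,2) retry=(0,0)

counter=7 r=(5,6) succ=(0,2) retry=(0,0)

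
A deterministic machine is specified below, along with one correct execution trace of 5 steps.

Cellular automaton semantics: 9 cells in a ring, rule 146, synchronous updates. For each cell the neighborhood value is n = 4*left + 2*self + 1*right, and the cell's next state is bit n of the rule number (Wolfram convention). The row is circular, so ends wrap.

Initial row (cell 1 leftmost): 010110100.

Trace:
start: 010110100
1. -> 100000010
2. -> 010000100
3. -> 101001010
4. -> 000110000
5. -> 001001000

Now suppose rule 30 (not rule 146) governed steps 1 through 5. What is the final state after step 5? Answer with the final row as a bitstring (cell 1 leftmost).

(re-executing steps 1..5 under rule 30; state before step 1: 010110100)
1. -> 110100110
2. -> 100111100
3. -> 111100011
4. -> 000010110
5. -> 000110101

000110101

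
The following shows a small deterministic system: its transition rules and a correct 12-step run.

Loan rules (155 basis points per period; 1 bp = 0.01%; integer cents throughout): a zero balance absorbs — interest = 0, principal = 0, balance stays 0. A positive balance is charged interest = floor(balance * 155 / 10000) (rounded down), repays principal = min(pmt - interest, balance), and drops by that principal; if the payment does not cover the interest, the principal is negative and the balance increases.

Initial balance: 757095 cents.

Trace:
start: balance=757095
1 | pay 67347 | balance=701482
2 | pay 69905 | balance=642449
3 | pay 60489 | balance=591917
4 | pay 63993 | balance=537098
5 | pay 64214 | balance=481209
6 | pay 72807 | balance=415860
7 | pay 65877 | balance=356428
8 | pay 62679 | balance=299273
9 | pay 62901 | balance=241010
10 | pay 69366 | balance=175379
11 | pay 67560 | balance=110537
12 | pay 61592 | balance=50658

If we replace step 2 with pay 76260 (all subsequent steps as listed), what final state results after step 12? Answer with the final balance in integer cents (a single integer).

(re-executing from step 2 with the substitution; state before step 2: balance=701482)
2 | pay 76260 | balance=636094
3 | pay 60489 | balance=585464
4 | pay 63993 | balance=530545
5 | pay 64214 | balance=474554
6 | pay 72807 | balance=409102
7 | pay 65877 | balance=349566
8 | pay 62679 | balance=292305
9 | pay 62901 | balance=233934
10 | pay 69366 | balance=168193
11 | pay 67560 | balance=103239
12 | pay 61592 | balance=43247

43247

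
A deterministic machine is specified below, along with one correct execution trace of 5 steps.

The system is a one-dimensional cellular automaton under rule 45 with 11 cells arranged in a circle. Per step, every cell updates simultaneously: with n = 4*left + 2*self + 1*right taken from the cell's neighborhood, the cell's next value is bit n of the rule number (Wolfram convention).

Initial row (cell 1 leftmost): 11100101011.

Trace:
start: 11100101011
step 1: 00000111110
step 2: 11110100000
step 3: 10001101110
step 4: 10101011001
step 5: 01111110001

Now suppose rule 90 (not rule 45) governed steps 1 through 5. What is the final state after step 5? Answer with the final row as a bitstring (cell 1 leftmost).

(re-executing steps 1..5 under rule 90; state before step 1: 11100101011)
step 1: 00111000010
step 2: 01101100101
step 3: 01101111000
step 4: 11101001100
step 5: 10100111111

10100111111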